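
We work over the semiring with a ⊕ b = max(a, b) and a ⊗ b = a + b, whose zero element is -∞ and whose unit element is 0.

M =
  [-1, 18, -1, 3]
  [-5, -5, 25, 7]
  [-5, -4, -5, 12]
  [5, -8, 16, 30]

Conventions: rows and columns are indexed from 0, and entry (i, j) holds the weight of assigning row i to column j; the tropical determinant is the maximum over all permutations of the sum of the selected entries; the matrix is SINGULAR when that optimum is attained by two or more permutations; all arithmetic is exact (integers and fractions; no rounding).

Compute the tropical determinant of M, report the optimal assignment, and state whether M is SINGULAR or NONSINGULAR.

σ = (0, 1, 2, 3): (-1) + (-5) + (-5) + 30 = 19
σ = (0, 1, 3, 2): (-1) + (-5) + 12 + 16 = 22
σ = (0, 2, 1, 3): (-1) + 25 + (-4) + 30 = 50
σ = (0, 2, 3, 1): (-1) + 25 + 12 + (-8) = 28
σ = (0, 3, 1, 2): (-1) + 7 + (-4) + 16 = 18
σ = (0, 3, 2, 1): (-1) + 7 + (-5) + (-8) = -7
σ = (1, 0, 2, 3): 18 + (-5) + (-5) + 30 = 38
σ = (1, 0, 3, 2): 18 + (-5) + 12 + 16 = 41
σ = (1, 2, 0, 3): 18 + 25 + (-5) + 30 = 68
σ = (1, 2, 3, 0): 18 + 25 + 12 + 5 = 60
σ = (1, 3, 0, 2): 18 + 7 + (-5) + 16 = 36
σ = (1, 3, 2, 0): 18 + 7 + (-5) + 5 = 25
σ = (2, 0, 1, 3): (-1) + (-5) + (-4) + 30 = 20
σ = (2, 0, 3, 1): (-1) + (-5) + 12 + (-8) = -2
σ = (2, 1, 0, 3): (-1) + (-5) + (-5) + 30 = 19
σ = (2, 1, 3, 0): (-1) + (-5) + 12 + 5 = 11
σ = (2, 3, 0, 1): (-1) + 7 + (-5) + (-8) = -7
σ = (2, 3, 1, 0): (-1) + 7 + (-4) + 5 = 7
σ = (3, 0, 1, 2): 3 + (-5) + (-4) + 16 = 10
σ = (3, 0, 2, 1): 3 + (-5) + (-5) + (-8) = -15
σ = (3, 1, 0, 2): 3 + (-5) + (-5) + 16 = 9
σ = (3, 1, 2, 0): 3 + (-5) + (-5) + 5 = -2
σ = (3, 2, 0, 1): 3 + 25 + (-5) + (-8) = 15
σ = (3, 2, 1, 0): 3 + 25 + (-4) + 5 = 29
Optimal value attained by: σ = (1, 2, 0, 3).
Answer: det⊕(M) = 68; verdict: NONSINGULAR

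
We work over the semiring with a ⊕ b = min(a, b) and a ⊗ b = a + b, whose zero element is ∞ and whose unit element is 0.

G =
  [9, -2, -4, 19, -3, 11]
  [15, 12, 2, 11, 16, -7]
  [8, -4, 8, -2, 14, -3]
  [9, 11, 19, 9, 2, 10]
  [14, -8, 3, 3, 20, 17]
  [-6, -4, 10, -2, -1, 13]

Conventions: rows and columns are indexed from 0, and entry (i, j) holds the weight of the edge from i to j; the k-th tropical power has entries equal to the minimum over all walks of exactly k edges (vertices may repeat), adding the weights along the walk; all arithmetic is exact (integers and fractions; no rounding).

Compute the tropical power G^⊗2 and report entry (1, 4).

G^⊗2:
  [4, -11, 0, -6, 6, -9]
  [-13, -11, 3, -9, -8, -1]
  [-9, -7, -2, -5, -4, -11]
  [4, -6, 5, 5, 6, 4]
  [7, -1, -6, 1, 5, -15]
  [3, -9, -10, 2, -9, -11]
Key observation: the optimum is the walk 1->5->4, with weight (-7) + (-1) = -8.
Optimal value attained by: walk 1->5->4.
Answer: (G^⊗2)[1][4] = -8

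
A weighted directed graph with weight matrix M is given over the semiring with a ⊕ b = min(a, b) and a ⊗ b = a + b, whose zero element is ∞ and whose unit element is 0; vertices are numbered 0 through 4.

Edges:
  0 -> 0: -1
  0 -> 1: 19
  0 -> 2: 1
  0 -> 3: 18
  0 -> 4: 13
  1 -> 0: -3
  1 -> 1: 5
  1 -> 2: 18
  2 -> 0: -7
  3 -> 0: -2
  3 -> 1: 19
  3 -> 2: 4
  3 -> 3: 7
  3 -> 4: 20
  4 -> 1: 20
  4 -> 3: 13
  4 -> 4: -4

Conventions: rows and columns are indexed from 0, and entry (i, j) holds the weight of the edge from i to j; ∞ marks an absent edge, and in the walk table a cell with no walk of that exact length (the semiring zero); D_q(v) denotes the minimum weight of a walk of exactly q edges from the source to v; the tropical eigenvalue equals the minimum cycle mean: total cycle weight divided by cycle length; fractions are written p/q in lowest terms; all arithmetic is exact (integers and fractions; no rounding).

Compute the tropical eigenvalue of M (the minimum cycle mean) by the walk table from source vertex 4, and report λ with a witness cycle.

q=0: [∞, ∞, ∞, ∞, 0]
q=1: [∞, 20, ∞, 13, -4]
q=2: [11, 16, 17, 9, -8]
q=3: [7, 12, 12, 5, -12]
q=4: [3, 8, 8, 1, -16]
q=5: [-1, 4, 4, -3, -20]
Optimal cycle mean attained by: cycle 4->4, total (-4), length 1.
Answer: λ = -4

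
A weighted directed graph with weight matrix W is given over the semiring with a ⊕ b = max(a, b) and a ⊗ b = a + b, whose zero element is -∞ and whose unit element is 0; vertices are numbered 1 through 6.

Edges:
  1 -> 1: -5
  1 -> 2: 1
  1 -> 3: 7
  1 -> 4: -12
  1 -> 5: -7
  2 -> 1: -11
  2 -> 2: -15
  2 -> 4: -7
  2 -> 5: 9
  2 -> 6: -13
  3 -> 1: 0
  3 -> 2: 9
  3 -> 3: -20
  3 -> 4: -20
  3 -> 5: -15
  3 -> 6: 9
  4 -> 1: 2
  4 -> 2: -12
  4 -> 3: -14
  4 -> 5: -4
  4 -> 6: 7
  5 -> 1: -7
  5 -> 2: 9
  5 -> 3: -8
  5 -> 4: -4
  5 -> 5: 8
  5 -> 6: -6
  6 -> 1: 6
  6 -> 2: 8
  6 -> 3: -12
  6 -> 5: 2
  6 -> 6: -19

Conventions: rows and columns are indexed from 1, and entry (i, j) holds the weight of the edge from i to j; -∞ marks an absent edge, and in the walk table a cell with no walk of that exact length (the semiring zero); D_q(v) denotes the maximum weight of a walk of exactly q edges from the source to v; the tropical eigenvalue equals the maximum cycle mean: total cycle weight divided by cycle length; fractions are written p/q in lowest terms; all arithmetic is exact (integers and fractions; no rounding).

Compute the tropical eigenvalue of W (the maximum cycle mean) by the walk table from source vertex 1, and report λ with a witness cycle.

q=0: [0, -∞, -∞, -∞, -∞, -∞]
q=1: [-5, 1, 7, -12, -7, -∞]
q=2: [7, 16, 2, -6, 10, 16]
q=3: [22, 24, 14, 9, 25, 11]
q=4: [18, 34, 29, 21, 33, 23]
q=5: [29, 42, 25, 29, 43, 38]
q=6: [44, 52, 36, 39, 51, 37]
Optimal cycle mean attained by: cycle 2->5->2, total 9 + 9, length 2.
Answer: λ = 9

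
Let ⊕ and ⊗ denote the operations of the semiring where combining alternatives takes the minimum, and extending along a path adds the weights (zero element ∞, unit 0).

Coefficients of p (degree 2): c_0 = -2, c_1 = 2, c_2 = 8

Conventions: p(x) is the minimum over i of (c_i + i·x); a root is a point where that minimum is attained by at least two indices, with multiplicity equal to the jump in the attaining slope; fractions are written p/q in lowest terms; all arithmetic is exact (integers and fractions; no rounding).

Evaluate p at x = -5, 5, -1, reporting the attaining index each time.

p(-5) = min(-2+0·(-5)=-2, 2+1·(-5)=-3, 8+2·(-5)=-2) = -3 (attained by i=1)
p(5) = min(-2+0·5=-2, 2+1·5=7, 8+2·5=18) = -2 (attained by i=0)
p(-1) = min(-2+0·(-1)=-2, 2+1·(-1)=1, 8+2·(-1)=6) = -2 (attained by i=0)
Answer: p(-5) = -3; p(5) = -2; p(-1) = -2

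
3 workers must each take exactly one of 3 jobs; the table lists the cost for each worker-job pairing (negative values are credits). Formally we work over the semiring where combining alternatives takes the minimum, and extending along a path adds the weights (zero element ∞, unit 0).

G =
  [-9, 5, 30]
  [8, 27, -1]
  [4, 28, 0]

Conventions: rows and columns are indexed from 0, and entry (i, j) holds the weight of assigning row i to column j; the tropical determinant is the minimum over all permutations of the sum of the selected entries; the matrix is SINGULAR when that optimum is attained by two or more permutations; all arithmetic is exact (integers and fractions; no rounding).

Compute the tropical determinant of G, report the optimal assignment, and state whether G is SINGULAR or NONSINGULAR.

σ = (0, 1, 2): (-9) + 27 + 0 = 18
σ = (0, 2, 1): (-9) + (-1) + 28 = 18
σ = (1, 0, 2): 5 + 8 + 0 = 13
σ = (1, 2, 0): 5 + (-1) + 4 = 8
σ = (2, 0, 1): 30 + 8 + 28 = 66
σ = (2, 1, 0): 30 + 27 + 4 = 61
Optimal value attained by: σ = (1, 2, 0).
Answer: det⊕(G) = 8; verdict: NONSINGULAR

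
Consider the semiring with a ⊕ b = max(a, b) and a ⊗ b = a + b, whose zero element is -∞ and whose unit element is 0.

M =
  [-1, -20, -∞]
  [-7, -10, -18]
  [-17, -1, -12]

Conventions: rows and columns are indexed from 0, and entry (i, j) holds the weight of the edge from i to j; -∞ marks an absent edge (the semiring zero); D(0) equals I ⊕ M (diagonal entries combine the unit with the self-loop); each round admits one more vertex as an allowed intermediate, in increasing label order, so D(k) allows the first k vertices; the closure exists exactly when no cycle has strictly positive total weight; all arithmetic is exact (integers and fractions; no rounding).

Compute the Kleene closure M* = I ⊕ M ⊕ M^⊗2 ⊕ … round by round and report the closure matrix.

D(0):
  [0, -20, -∞]
  [-7, 0, -18]
  [-17, -1, 0]
D(1):
  [0, -20, -∞]
  [-7, 0, -18]
  [-17, -1, 0]
D(2):
  [0, -20, -38]
  [-7, 0, -18]
  [-8, -1, 0]
D(3):
  [0, -20, -38]
  [-7, 0, -18]
  [-8, -1, 0]
Answer: M* = [[0, -20, -38], [-7, 0, -18], [-8, -1, 0]]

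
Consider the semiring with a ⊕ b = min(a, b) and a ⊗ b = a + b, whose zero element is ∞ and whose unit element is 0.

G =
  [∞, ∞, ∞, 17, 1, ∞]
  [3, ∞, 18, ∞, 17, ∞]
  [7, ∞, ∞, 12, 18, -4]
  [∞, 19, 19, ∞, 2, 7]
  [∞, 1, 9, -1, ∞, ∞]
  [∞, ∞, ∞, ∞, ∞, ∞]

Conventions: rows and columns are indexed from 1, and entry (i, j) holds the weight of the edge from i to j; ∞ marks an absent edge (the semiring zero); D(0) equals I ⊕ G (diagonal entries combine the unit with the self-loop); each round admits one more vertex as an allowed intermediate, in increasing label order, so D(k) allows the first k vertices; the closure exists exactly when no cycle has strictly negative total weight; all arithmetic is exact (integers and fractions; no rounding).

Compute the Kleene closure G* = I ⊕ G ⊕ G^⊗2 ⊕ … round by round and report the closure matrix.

D(0):
  [0, ∞, ∞, 17, 1, ∞]
  [3, 0, 18, ∞, 17, ∞]
  [7, ∞, 0, 12, 18, -4]
  [∞, 19, 19, 0, 2, 7]
  [∞, 1, 9, -1, 0, ∞]
  [∞, ∞, ∞, ∞, ∞, 0]
D(1):
  [0, ∞, ∞, 17, 1, ∞]
  [3, 0, 18, 20, 4, ∞]
  [7, ∞, 0, 12, 8, -4]
  [∞, 19, 19, 0, 2, 7]
  [∞, 1, 9, -1, 0, ∞]
  [∞, ∞, ∞, ∞, ∞, 0]
D(2):
  [0, ∞, ∞, 17, 1, ∞]
  [3, 0, 18, 20, 4, ∞]
  [7, ∞, 0, 12, 8, -4]
  [22, 19, 19, 0, 2, 7]
  [4, 1, 9, -1, 0, ∞]
  [∞, ∞, ∞, ∞, ∞, 0]
D(3):
  [0, ∞, ∞, 17, 1, ∞]
  [3, 0, 18, 20, 4, 14]
  [7, ∞, 0, 12, 8, -4]
  [22, 19, 19, 0, 2, 7]
  [4, 1, 9, -1, 0, 5]
  [∞, ∞, ∞, ∞, ∞, 0]
D(4):
  [0, 36, 36, 17, 1, 24]
  [3, 0, 18, 20, 4, 14]
  [7, 31, 0, 12, 8, -4]
  [22, 19, 19, 0, 2, 7]
  [4, 1, 9, -1, 0, 5]
  [∞, ∞, ∞, ∞, ∞, 0]
D(5):
  [0, 2, 10, 0, 1, 6]
  [3, 0, 13, 3, 4, 9]
  [7, 9, 0, 7, 8, -4]
  [6, 3, 11, 0, 2, 7]
  [4, 1, 9, -1, 0, 5]
  [∞, ∞, ∞, ∞, ∞, 0]
D(6):
  [0, 2, 10, 0, 1, 6]
  [3, 0, 13, 3, 4, 9]
  [7, 9, 0, 7, 8, -4]
  [6, 3, 11, 0, 2, 7]
  [4, 1, 9, -1, 0, 5]
  [∞, ∞, ∞, ∞, ∞, 0]
Answer: G* = [[0, 2, 10, 0, 1, 6], [3, 0, 13, 3, 4, 9], [7, 9, 0, 7, 8, -4], [6, 3, 11, 0, 2, 7], [4, 1, 9, -1, 0, 5], [∞, ∞, ∞, ∞, ∞, 0]]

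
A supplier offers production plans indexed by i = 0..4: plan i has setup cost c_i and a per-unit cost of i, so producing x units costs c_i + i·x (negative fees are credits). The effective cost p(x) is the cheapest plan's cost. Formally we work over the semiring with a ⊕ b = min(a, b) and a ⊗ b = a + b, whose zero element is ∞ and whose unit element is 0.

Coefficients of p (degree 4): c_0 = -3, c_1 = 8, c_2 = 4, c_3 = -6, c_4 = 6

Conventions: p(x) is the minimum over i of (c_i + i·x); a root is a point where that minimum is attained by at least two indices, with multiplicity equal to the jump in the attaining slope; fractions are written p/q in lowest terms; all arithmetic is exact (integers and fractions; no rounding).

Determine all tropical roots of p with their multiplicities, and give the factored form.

hull edge (i=0, c=-3) to (i=3, c=-6): slope -1, span 3
hull edge (i=3, c=-6) to (i=4, c=6): slope 12, span 1
Factored form: p(x) = 6 ⊗ (x ⊕ (-12)) ⊗ (x ⊕ 1) ⊗ (x ⊕ 1) ⊗ (x ⊕ 1)
Answer: roots = -12 (mult 1), 1 (mult 3)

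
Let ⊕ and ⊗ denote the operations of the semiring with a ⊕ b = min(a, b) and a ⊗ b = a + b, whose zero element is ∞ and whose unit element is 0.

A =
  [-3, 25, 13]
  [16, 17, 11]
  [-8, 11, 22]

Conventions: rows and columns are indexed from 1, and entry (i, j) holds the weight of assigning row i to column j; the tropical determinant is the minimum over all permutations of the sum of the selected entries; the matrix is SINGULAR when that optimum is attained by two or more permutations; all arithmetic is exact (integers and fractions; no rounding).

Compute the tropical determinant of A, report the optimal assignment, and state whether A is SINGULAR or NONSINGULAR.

σ = (1, 2, 3): (-3) + 17 + 22 = 36
σ = (1, 3, 2): (-3) + 11 + 11 = 19
σ = (2, 1, 3): 25 + 16 + 22 = 63
σ = (2, 3, 1): 25 + 11 + (-8) = 28
σ = (3, 1, 2): 13 + 16 + 11 = 40
σ = (3, 2, 1): 13 + 17 + (-8) = 22
Optimal value attained by: σ = (1, 3, 2).
Answer: det⊕(A) = 19; verdict: NONSINGULAR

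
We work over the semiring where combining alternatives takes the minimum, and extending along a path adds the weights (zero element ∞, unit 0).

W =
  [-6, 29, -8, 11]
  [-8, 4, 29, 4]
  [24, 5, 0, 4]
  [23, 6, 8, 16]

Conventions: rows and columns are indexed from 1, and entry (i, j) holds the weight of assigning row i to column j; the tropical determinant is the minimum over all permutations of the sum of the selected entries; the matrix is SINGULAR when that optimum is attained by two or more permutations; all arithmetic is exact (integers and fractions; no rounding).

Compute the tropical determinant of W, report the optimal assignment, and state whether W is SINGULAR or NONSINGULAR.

σ = (1, 2, 3, 4): (-6) + 4 + 0 + 16 = 14
σ = (1, 2, 4, 3): (-6) + 4 + 4 + 8 = 10
σ = (1, 3, 2, 4): (-6) + 29 + 5 + 16 = 44
σ = (1, 3, 4, 2): (-6) + 29 + 4 + 6 = 33
σ = (1, 4, 2, 3): (-6) + 4 + 5 + 8 = 11
σ = (1, 4, 3, 2): (-6) + 4 + 0 + 6 = 4
σ = (2, 1, 3, 4): 29 + (-8) + 0 + 16 = 37
σ = (2, 1, 4, 3): 29 + (-8) + 4 + 8 = 33
σ = (2, 3, 1, 4): 29 + 29 + 24 + 16 = 98
σ = (2, 3, 4, 1): 29 + 29 + 4 + 23 = 85
σ = (2, 4, 1, 3): 29 + 4 + 24 + 8 = 65
σ = (2, 4, 3, 1): 29 + 4 + 0 + 23 = 56
σ = (3, 1, 2, 4): (-8) + (-8) + 5 + 16 = 5
σ = (3, 1, 4, 2): (-8) + (-8) + 4 + 6 = -6
σ = (3, 2, 1, 4): (-8) + 4 + 24 + 16 = 36
σ = (3, 2, 4, 1): (-8) + 4 + 4 + 23 = 23
σ = (3, 4, 1, 2): (-8) + 4 + 24 + 6 = 26
σ = (3, 4, 2, 1): (-8) + 4 + 5 + 23 = 24
σ = (4, 1, 2, 3): 11 + (-8) + 5 + 8 = 16
σ = (4, 1, 3, 2): 11 + (-8) + 0 + 6 = 9
σ = (4, 2, 1, 3): 11 + 4 + 24 + 8 = 47
σ = (4, 2, 3, 1): 11 + 4 + 0 + 23 = 38
σ = (4, 3, 1, 2): 11 + 29 + 24 + 6 = 70
σ = (4, 3, 2, 1): 11 + 29 + 5 + 23 = 68
Optimal value attained by: σ = (3, 1, 4, 2).
Answer: det⊕(W) = -6; verdict: NONSINGULAR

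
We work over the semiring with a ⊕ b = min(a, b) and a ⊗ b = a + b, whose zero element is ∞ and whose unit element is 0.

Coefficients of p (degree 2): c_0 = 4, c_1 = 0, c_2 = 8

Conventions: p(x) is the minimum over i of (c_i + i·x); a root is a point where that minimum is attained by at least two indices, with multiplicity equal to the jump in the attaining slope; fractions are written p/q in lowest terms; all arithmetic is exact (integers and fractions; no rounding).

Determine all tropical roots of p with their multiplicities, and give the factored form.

hull edge (i=0, c=4) to (i=1, c=0): slope -4, span 1
hull edge (i=1, c=0) to (i=2, c=8): slope 8, span 1
Factored form: p(x) = 8 ⊗ (x ⊕ (-8)) ⊗ (x ⊕ 4)
Answer: roots = -8 (mult 1), 4 (mult 1)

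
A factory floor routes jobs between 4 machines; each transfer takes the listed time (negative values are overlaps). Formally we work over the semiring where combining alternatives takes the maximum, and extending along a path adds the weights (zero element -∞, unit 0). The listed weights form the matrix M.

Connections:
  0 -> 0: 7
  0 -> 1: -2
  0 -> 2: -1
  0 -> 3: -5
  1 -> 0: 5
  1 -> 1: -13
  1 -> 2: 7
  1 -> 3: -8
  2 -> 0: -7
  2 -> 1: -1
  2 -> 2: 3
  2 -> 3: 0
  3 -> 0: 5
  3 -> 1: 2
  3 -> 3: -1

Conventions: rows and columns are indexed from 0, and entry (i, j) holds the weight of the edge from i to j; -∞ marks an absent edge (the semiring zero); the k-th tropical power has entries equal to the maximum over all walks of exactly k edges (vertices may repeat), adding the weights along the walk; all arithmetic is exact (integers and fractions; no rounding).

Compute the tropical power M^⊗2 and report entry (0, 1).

M^⊗2:
  [14, 5, 6, 2]
  [12, 6, 10, 7]
  [5, 2, 6, 3]
  [12, 3, 9, 0]
Key observation: the optimum is the walk 0->0->1, with weight 7 + (-2) = 5.
Optimal value attained by: walk 0->0->1.
Answer: (M^⊗2)[0][1] = 5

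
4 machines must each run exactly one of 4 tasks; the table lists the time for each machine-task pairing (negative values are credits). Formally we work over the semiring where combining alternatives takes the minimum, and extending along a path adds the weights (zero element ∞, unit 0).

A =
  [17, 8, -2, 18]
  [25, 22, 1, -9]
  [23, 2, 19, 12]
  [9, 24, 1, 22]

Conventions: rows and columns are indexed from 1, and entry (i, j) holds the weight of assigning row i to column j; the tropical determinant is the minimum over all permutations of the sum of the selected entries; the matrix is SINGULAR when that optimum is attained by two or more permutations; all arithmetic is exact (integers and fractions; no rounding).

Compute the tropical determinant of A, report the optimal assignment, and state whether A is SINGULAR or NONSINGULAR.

σ = (1, 2, 3, 4): 17 + 22 + 19 + 22 = 80
σ = (1, 2, 4, 3): 17 + 22 + 12 + 1 = 52
σ = (1, 3, 2, 4): 17 + 1 + 2 + 22 = 42
σ = (1, 3, 4, 2): 17 + 1 + 12 + 24 = 54
σ = (1, 4, 2, 3): 17 + (-9) + 2 + 1 = 11
σ = (1, 4, 3, 2): 17 + (-9) + 19 + 24 = 51
σ = (2, 1, 3, 4): 8 + 25 + 19 + 22 = 74
σ = (2, 1, 4, 3): 8 + 25 + 12 + 1 = 46
σ = (2, 3, 1, 4): 8 + 1 + 23 + 22 = 54
σ = (2, 3, 4, 1): 8 + 1 + 12 + 9 = 30
σ = (2, 4, 1, 3): 8 + (-9) + 23 + 1 = 23
σ = (2, 4, 3, 1): 8 + (-9) + 19 + 9 = 27
σ = (3, 1, 2, 4): (-2) + 25 + 2 + 22 = 47
σ = (3, 1, 4, 2): (-2) + 25 + 12 + 24 = 59
σ = (3, 2, 1, 4): (-2) + 22 + 23 + 22 = 65
σ = (3, 2, 4, 1): (-2) + 22 + 12 + 9 = 41
σ = (3, 4, 1, 2): (-2) + (-9) + 23 + 24 = 36
σ = (3, 4, 2, 1): (-2) + (-9) + 2 + 9 = 0
σ = (4, 1, 2, 3): 18 + 25 + 2 + 1 = 46
σ = (4, 1, 3, 2): 18 + 25 + 19 + 24 = 86
σ = (4, 2, 1, 3): 18 + 22 + 23 + 1 = 64
σ = (4, 2, 3, 1): 18 + 22 + 19 + 9 = 68
σ = (4, 3, 1, 2): 18 + 1 + 23 + 24 = 66
σ = (4, 3, 2, 1): 18 + 1 + 2 + 9 = 30
Optimal value attained by: σ = (3, 4, 2, 1).
Answer: det⊕(A) = 0; verdict: NONSINGULAR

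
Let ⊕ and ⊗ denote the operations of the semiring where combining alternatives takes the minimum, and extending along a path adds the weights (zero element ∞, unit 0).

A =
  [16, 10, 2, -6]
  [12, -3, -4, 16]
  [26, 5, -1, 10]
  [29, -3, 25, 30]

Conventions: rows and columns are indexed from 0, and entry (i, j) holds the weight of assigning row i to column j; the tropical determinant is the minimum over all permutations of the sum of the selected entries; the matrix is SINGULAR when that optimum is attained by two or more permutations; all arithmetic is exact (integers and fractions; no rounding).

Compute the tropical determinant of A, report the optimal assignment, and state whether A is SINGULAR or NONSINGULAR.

σ = (0, 1, 2, 3): 16 + (-3) + (-1) + 30 = 42
σ = (0, 1, 3, 2): 16 + (-3) + 10 + 25 = 48
σ = (0, 2, 1, 3): 16 + (-4) + 5 + 30 = 47
σ = (0, 2, 3, 1): 16 + (-4) + 10 + (-3) = 19
σ = (0, 3, 1, 2): 16 + 16 + 5 + 25 = 62
σ = (0, 3, 2, 1): 16 + 16 + (-1) + (-3) = 28
σ = (1, 0, 2, 3): 10 + 12 + (-1) + 30 = 51
σ = (1, 0, 3, 2): 10 + 12 + 10 + 25 = 57
σ = (1, 2, 0, 3): 10 + (-4) + 26 + 30 = 62
σ = (1, 2, 3, 0): 10 + (-4) + 10 + 29 = 45
σ = (1, 3, 0, 2): 10 + 16 + 26 + 25 = 77
σ = (1, 3, 2, 0): 10 + 16 + (-1) + 29 = 54
σ = (2, 0, 1, 3): 2 + 12 + 5 + 30 = 49
σ = (2, 0, 3, 1): 2 + 12 + 10 + (-3) = 21
σ = (2, 1, 0, 3): 2 + (-3) + 26 + 30 = 55
σ = (2, 1, 3, 0): 2 + (-3) + 10 + 29 = 38
σ = (2, 3, 0, 1): 2 + 16 + 26 + (-3) = 41
σ = (2, 3, 1, 0): 2 + 16 + 5 + 29 = 52
σ = (3, 0, 1, 2): (-6) + 12 + 5 + 25 = 36
σ = (3, 0, 2, 1): (-6) + 12 + (-1) + (-3) = 2
σ = (3, 1, 0, 2): (-6) + (-3) + 26 + 25 = 42
σ = (3, 1, 2, 0): (-6) + (-3) + (-1) + 29 = 19
σ = (3, 2, 0, 1): (-6) + (-4) + 26 + (-3) = 13
σ = (3, 2, 1, 0): (-6) + (-4) + 5 + 29 = 24
Optimal value attained by: σ = (3, 0, 2, 1).
Answer: det⊕(A) = 2; verdict: NONSINGULAR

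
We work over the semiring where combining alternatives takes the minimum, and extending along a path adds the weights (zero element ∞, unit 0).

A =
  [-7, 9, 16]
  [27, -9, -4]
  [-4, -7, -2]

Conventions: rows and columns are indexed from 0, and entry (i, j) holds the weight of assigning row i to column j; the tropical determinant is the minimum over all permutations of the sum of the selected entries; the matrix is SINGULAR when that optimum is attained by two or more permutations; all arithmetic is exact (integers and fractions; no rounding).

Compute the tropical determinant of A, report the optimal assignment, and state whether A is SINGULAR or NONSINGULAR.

σ = (0, 1, 2): (-7) + (-9) + (-2) = -18
σ = (0, 2, 1): (-7) + (-4) + (-7) = -18
σ = (1, 0, 2): 9 + 27 + (-2) = 34
σ = (1, 2, 0): 9 + (-4) + (-4) = 1
σ = (2, 0, 1): 16 + 27 + (-7) = 36
σ = (2, 1, 0): 16 + (-9) + (-4) = 3
Optimal value attained by: σ = (0, 1, 2).
Answer: det⊕(A) = -18; verdict: SINGULAR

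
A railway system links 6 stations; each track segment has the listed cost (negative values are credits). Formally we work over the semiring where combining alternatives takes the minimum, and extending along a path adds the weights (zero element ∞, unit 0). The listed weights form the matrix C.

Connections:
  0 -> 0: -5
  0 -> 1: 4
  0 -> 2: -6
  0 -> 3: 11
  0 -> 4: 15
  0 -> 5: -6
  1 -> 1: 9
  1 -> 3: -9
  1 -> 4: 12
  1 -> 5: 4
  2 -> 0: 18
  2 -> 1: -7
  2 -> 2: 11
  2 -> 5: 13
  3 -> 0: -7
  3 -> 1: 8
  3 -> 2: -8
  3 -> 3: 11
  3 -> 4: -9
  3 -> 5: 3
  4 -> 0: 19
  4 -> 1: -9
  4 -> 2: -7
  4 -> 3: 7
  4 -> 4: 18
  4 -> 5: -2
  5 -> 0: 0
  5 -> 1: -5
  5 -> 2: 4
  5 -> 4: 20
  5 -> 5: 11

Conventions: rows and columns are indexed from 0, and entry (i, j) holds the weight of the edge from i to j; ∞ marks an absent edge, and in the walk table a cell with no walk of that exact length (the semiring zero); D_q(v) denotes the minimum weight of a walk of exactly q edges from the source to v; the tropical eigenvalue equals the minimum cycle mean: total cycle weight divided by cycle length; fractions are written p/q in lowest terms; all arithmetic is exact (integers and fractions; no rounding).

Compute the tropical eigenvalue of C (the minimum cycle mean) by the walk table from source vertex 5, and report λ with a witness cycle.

q=0: [∞, ∞, ∞, ∞, ∞, 0]
q=1: [0, -5, 4, ∞, 20, 11]
q=2: [-5, -3, -6, -14, 7, -6]
q=3: [-21, -13, -22, -12, -23, -11]
q=4: [-26, -32, -30, -22, -21, -27]
q=5: [-31, -37, -32, -41, -31, -32]
q=6: [-48, -40, -49, -46, -50, -38]
Optimal cycle mean attained by: cycle 1->3->4->1, total (-9) + (-9) + (-9), length 3.
Answer: λ = -9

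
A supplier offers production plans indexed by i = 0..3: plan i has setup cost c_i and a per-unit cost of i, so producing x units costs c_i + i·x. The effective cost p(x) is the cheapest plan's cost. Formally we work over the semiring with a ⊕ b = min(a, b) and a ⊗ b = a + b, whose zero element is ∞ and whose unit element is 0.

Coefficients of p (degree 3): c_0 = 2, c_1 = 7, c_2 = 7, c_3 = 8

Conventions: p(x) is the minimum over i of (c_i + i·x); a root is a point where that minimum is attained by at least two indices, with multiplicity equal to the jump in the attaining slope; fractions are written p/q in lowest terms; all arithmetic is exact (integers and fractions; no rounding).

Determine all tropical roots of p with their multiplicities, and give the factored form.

hull edge (i=0, c=2) to (i=3, c=8): slope 2, span 3
Factored form: p(x) = 8 ⊗ (x ⊕ (-2)) ⊗ (x ⊕ (-2)) ⊗ (x ⊕ (-2))
Answer: roots = -2 (mult 3)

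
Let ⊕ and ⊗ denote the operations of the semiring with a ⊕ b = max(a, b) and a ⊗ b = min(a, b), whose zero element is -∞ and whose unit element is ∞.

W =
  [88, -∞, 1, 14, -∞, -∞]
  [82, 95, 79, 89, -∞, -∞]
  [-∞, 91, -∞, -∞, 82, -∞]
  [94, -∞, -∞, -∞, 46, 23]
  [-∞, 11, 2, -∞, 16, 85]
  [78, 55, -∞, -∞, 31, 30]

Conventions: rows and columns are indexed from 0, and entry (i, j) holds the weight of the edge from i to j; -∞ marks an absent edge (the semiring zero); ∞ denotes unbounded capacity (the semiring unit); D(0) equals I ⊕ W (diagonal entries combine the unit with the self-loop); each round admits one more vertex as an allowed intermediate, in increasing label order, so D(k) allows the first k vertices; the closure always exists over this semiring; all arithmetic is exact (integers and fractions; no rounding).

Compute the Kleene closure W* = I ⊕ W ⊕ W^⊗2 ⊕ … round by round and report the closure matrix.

D(0):
  [∞, -∞, 1, 14, -∞, -∞]
  [82, ∞, 79, 89, -∞, -∞]
  [-∞, 91, ∞, -∞, 82, -∞]
  [94, -∞, -∞, ∞, 46, 23]
  [-∞, 11, 2, -∞, ∞, 85]
  [78, 55, -∞, -∞, 31, ∞]
D(1):
  [∞, -∞, 1, 14, -∞, -∞]
  [82, ∞, 79, 89, -∞, -∞]
  [-∞, 91, ∞, -∞, 82, -∞]
  [94, -∞, 1, ∞, 46, 23]
  [-∞, 11, 2, -∞, ∞, 85]
  [78, 55, 1, 14, 31, ∞]
D(2):
  [∞, -∞, 1, 14, -∞, -∞]
  [82, ∞, 79, 89, -∞, -∞]
  [82, 91, ∞, 89, 82, -∞]
  [94, -∞, 1, ∞, 46, 23]
  [11, 11, 11, 11, ∞, 85]
  [78, 55, 55, 55, 31, ∞]
D(3):
  [∞, 1, 1, 14, 1, -∞]
  [82, ∞, 79, 89, 79, -∞]
  [82, 91, ∞, 89, 82, -∞]
  [94, 1, 1, ∞, 46, 23]
  [11, 11, 11, 11, ∞, 85]
  [78, 55, 55, 55, 55, ∞]
D(4):
  [∞, 1, 1, 14, 14, 14]
  [89, ∞, 79, 89, 79, 23]
  [89, 91, ∞, 89, 82, 23]
  [94, 1, 1, ∞, 46, 23]
  [11, 11, 11, 11, ∞, 85]
  [78, 55, 55, 55, 55, ∞]
D(5):
  [∞, 11, 11, 14, 14, 14]
  [89, ∞, 79, 89, 79, 79]
  [89, 91, ∞, 89, 82, 82]
  [94, 11, 11, ∞, 46, 46]
  [11, 11, 11, 11, ∞, 85]
  [78, 55, 55, 55, 55, ∞]
D(6):
  [∞, 14, 14, 14, 14, 14]
  [89, ∞, 79, 89, 79, 79]
  [89, 91, ∞, 89, 82, 82]
  [94, 46, 46, ∞, 46, 46]
  [78, 55, 55, 55, ∞, 85]
  [78, 55, 55, 55, 55, ∞]
Answer: W* = [[∞, 14, 14, 14, 14, 14], [89, ∞, 79, 89, 79, 79], [89, 91, ∞, 89, 82, 82], [94, 46, 46, ∞, 46, 46], [78, 55, 55, 55, ∞, 85], [78, 55, 55, 55, 55, ∞]]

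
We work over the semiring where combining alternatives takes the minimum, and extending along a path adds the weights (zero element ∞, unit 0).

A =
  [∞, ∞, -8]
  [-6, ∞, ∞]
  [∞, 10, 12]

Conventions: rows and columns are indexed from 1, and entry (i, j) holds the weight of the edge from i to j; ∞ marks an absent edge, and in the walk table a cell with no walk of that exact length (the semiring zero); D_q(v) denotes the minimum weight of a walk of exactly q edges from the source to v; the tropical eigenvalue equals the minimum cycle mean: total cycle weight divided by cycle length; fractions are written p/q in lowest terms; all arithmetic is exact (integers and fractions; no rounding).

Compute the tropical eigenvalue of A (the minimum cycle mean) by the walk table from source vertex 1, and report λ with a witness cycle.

q=0: [0, ∞, ∞]
q=1: [∞, ∞, -8]
q=2: [∞, 2, 4]
q=3: [-4, 14, 16]
Optimal cycle mean attained by: cycle 1->3->2->1, total (-8) + 10 + (-6), length 3.
Answer: λ = -4/3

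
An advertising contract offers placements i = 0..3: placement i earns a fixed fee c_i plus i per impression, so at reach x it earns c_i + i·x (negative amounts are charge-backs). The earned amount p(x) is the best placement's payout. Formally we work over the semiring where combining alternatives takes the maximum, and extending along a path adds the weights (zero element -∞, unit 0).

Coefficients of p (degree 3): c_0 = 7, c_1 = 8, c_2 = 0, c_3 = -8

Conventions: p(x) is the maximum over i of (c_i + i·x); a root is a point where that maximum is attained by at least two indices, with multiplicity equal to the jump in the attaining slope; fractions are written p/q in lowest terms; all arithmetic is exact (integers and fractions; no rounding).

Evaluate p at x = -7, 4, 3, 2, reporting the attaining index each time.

p(-7) = max(7+0·(-7)=7, 8+1·(-7)=1, 0+2·(-7)=-14, -8+3·(-7)=-29) = 7 (attained by i=0)
p(4) = max(7+0·4=7, 8+1·4=12, 0+2·4=8, -8+3·4=4) = 12 (attained by i=1)
p(3) = max(7+0·3=7, 8+1·3=11, 0+2·3=6, -8+3·3=1) = 11 (attained by i=1)
p(2) = max(7+0·2=7, 8+1·2=10, 0+2·2=4, -8+3·2=-2) = 10 (attained by i=1)
Answer: p(-7) = 7; p(4) = 12; p(3) = 11; p(2) = 10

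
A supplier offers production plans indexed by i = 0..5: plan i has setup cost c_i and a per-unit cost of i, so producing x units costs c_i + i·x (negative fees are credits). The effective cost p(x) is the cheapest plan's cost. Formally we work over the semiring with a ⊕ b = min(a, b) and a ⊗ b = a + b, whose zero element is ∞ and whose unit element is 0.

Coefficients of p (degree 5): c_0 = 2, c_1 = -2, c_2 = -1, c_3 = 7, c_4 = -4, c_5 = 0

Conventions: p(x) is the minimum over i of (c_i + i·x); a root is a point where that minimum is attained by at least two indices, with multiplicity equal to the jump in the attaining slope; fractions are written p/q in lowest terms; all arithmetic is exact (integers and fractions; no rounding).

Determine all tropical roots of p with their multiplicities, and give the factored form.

hull edge (i=0, c=2) to (i=1, c=-2): slope -4, span 1
hull edge (i=1, c=-2) to (i=4, c=-4): slope -2/3, span 3
hull edge (i=4, c=-4) to (i=5, c=0): slope 4, span 1
Factored form: p(x) = 0 ⊗ (x ⊕ (-4)) ⊗ (x ⊕ 2/3) ⊗ (x ⊕ 2/3) ⊗ (x ⊕ 2/3) ⊗ (x ⊕ 4)
Answer: roots = -4 (mult 1), 2/3 (mult 3), 4 (mult 1)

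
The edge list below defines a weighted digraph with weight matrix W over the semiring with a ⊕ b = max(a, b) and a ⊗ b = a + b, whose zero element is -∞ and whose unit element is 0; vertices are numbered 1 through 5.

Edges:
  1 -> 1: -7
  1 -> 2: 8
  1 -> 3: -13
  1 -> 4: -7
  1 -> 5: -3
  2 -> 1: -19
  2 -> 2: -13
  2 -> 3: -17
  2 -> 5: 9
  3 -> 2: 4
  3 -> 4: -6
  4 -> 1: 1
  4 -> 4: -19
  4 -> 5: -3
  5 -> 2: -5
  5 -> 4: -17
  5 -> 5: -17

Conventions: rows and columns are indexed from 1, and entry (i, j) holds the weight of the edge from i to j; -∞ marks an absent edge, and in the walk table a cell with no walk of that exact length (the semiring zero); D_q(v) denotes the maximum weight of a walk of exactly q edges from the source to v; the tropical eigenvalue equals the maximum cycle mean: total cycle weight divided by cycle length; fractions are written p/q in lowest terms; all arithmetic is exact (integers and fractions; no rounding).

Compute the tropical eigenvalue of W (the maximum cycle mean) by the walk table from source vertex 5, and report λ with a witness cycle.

q=0: [-∞, -∞, -∞, -∞, 0]
q=1: [-∞, -5, -∞, -17, -17]
q=2: [-16, -18, -22, -34, 4]
q=3: [-23, -1, -29, -13, -9]
q=4: [-12, -14, -18, -26, 8]
q=5: [-19, 3, -25, -9, -5]
Optimal cycle mean attained by: cycle 2->5->2, total 9 + (-5), length 2.
Answer: λ = 2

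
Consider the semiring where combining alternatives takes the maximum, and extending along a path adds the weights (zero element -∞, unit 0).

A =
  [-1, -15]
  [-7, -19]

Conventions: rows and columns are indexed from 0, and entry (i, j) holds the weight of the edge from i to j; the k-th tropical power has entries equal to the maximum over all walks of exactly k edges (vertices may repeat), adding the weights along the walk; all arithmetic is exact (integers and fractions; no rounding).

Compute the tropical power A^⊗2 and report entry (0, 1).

A^⊗2:
  [-2, -16]
  [-8, -22]
Key observation: the optimum is the walk 0->0->1, with weight (-1) + (-15) = -16.
Optimal value attained by: walk 0->0->1.
Answer: (A^⊗2)[0][1] = -16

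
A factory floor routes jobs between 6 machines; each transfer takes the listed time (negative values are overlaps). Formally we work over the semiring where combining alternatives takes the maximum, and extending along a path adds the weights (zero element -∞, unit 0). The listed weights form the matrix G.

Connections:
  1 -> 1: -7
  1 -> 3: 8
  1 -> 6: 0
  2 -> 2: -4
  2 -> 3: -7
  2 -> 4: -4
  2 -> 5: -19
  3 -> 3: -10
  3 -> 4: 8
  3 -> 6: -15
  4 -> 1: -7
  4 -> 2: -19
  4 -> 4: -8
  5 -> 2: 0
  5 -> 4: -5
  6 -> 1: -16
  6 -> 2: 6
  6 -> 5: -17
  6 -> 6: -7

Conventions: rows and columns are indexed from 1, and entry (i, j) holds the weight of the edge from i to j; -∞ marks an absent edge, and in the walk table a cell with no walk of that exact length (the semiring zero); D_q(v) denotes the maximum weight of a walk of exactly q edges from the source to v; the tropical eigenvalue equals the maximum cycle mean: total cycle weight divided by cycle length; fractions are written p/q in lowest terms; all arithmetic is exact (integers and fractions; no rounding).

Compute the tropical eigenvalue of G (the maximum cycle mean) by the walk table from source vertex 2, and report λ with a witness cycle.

q=0: [-∞, 0, -∞, -∞, -∞, -∞]
q=1: [-∞, -4, -7, -4, -19, -∞]
q=2: [-11, -8, -11, 1, -23, -22]
q=3: [-6, -12, -3, -3, -27, -11]
q=4: [-10, -5, 2, 5, -28, -6]
q=5: [-2, 0, -2, 10, -23, -10]
q=6: [3, -4, 6, 6, -19, -2]
Optimal cycle mean attained by: cycle 1->3->4->1, total 8 + 8 + (-7), length 3.
Answer: λ = 3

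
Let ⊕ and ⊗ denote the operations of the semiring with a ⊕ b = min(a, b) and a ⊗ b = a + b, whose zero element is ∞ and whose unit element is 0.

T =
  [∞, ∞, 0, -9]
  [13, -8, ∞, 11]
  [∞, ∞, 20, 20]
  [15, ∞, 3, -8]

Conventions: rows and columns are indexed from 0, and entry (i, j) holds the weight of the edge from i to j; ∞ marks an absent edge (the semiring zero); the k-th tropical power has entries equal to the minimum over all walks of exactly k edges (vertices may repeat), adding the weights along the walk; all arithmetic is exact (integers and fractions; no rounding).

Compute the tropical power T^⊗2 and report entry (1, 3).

T^⊗2:
  [6, ∞, -6, -17]
  [5, -16, 13, 3]
  [35, ∞, 23, 12]
  [7, ∞, -5, -16]
Key observation: the optimum is the walk 1->1->3, with weight (-8) + 11 = 3.
Optimal value attained by: walk 1->1->3.
Answer: (T^⊗2)[1][3] = 3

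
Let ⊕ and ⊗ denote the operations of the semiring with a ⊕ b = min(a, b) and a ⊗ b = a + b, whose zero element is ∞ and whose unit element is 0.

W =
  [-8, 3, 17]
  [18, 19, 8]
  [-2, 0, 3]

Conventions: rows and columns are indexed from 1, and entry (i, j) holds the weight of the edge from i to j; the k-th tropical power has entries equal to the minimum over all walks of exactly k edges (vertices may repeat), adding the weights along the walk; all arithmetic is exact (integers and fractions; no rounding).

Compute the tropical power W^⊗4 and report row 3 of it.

W^⊗2:
  [-16, -5, 9]
  [6, 8, 11]
  [-10, 1, 6]
W^⊗3:
  [-24, -13, 1]
  [-2, 9, 14]
  [-18, -7, 7]
W^⊗4:
  [-32, -21, -7]
  [-10, 1, 15]
  [-26, -15, -1]
Answer: row 3 of W^⊗4 = [-26, -15, -1]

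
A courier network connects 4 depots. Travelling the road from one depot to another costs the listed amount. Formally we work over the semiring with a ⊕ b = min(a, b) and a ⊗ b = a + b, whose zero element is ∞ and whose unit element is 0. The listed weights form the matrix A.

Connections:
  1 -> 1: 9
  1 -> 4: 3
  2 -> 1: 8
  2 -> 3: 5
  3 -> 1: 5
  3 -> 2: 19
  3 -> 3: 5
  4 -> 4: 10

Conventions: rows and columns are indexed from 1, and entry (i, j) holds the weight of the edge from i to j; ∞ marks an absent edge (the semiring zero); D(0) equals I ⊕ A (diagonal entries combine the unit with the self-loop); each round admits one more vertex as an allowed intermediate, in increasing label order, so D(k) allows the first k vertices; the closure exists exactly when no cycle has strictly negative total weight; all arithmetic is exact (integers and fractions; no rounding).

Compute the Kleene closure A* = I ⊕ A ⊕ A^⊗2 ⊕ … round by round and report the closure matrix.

D(0):
  [0, ∞, ∞, 3]
  [8, 0, 5, ∞]
  [5, 19, 0, ∞]
  [∞, ∞, ∞, 0]
D(1):
  [0, ∞, ∞, 3]
  [8, 0, 5, 11]
  [5, 19, 0, 8]
  [∞, ∞, ∞, 0]
D(2):
  [0, ∞, ∞, 3]
  [8, 0, 5, 11]
  [5, 19, 0, 8]
  [∞, ∞, ∞, 0]
D(3):
  [0, ∞, ∞, 3]
  [8, 0, 5, 11]
  [5, 19, 0, 8]
  [∞, ∞, ∞, 0]
D(4):
  [0, ∞, ∞, 3]
  [8, 0, 5, 11]
  [5, 19, 0, 8]
  [∞, ∞, ∞, 0]
Answer: A* = [[0, ∞, ∞, 3], [8, 0, 5, 11], [5, 19, 0, 8], [∞, ∞, ∞, 0]]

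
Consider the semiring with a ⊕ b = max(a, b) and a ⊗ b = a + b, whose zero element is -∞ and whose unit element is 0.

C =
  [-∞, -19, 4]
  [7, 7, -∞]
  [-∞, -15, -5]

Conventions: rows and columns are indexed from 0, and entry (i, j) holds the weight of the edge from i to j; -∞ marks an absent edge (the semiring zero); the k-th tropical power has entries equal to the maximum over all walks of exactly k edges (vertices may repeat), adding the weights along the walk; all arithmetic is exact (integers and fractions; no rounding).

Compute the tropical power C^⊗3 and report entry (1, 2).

C^⊗2:
  [-12, -11, -1]
  [14, 14, 11]
  [-8, -8, -10]
C^⊗3:
  [-4, -4, -6]
  [21, 21, 18]
  [-1, -1, -4]
Key observation: the optimum is the walk 1->1->0->2, with weight 7 + 7 + 4 = 18.
Optimal value attained by: walk 1->1->0->2.
Answer: (C^⊗3)[1][2] = 18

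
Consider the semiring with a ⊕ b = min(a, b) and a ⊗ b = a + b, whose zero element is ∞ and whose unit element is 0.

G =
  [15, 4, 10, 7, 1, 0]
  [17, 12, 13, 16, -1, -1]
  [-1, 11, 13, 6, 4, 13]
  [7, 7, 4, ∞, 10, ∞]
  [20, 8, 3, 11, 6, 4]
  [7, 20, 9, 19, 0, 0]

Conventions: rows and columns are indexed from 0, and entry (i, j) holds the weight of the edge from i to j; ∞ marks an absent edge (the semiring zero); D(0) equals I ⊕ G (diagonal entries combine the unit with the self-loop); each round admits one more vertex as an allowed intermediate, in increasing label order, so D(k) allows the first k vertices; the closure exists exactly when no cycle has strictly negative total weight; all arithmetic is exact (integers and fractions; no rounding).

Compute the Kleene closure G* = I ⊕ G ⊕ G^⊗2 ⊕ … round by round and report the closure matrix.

D(0):
  [0, 4, 10, 7, 1, 0]
  [17, 0, 13, 16, -1, -1]
  [-1, 11, 0, 6, 4, 13]
  [7, 7, 4, 0, 10, ∞]
  [20, 8, 3, 11, 0, 4]
  [7, 20, 9, 19, 0, 0]
D(1):
  [0, 4, 10, 7, 1, 0]
  [17, 0, 13, 16, -1, -1]
  [-1, 3, 0, 6, 0, -1]
  [7, 7, 4, 0, 8, 7]
  [20, 8, 3, 11, 0, 4]
  [7, 11, 9, 14, 0, 0]
D(2):
  [0, 4, 10, 7, 1, 0]
  [17, 0, 13, 16, -1, -1]
  [-1, 3, 0, 6, 0, -1]
  [7, 7, 4, 0, 6, 6]
  [20, 8, 3, 11, 0, 4]
  [7, 11, 9, 14, 0, 0]
D(3):
  [0, 4, 10, 7, 1, 0]
  [12, 0, 13, 16, -1, -1]
  [-1, 3, 0, 6, 0, -1]
  [3, 7, 4, 0, 4, 3]
  [2, 6, 3, 9, 0, 2]
  [7, 11, 9, 14, 0, 0]
D(4):
  [0, 4, 10, 7, 1, 0]
  [12, 0, 13, 16, -1, -1]
  [-1, 3, 0, 6, 0, -1]
  [3, 7, 4, 0, 4, 3]
  [2, 6, 3, 9, 0, 2]
  [7, 11, 9, 14, 0, 0]
D(5):
  [0, 4, 4, 7, 1, 0]
  [1, 0, 2, 8, -1, -1]
  [-1, 3, 0, 6, 0, -1]
  [3, 7, 4, 0, 4, 3]
  [2, 6, 3, 9, 0, 2]
  [2, 6, 3, 9, 0, 0]
D(6):
  [0, 4, 3, 7, 0, 0]
  [1, 0, 2, 8, -1, -1]
  [-1, 3, 0, 6, -1, -1]
  [3, 7, 4, 0, 3, 3]
  [2, 6, 3, 9, 0, 2]
  [2, 6, 3, 9, 0, 0]
Answer: G* = [[0, 4, 3, 7, 0, 0], [1, 0, 2, 8, -1, -1], [-1, 3, 0, 6, -1, -1], [3, 7, 4, 0, 3, 3], [2, 6, 3, 9, 0, 2], [2, 6, 3, 9, 0, 0]]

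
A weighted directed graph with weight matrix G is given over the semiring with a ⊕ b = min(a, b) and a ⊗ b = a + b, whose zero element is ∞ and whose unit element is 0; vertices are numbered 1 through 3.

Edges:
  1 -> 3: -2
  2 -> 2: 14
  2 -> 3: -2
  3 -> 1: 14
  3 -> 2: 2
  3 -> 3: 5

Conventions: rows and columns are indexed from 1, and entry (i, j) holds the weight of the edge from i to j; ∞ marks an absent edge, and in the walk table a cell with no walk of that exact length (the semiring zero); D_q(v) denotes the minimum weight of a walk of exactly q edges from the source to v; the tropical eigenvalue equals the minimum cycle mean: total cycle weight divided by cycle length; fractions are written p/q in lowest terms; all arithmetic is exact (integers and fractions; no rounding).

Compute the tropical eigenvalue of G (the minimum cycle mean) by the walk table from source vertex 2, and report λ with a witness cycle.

q=0: [∞, 0, ∞]
q=1: [∞, 14, -2]
q=2: [12, 0, 3]
q=3: [17, 5, -2]
Optimal cycle mean attained by: cycle 2->3->2, total (-2) + 2, length 2.
Answer: λ = 0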